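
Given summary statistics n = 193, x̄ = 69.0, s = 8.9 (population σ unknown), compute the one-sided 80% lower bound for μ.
μ ≥ 68.46

Lower bound (one-sided):
t* = 0.843 (one-sided for 80%)
Lower bound = x̄ - t* · s/√n = 69.0 - 0.843 · 8.9/√193 = 68.46

We are 80% confident that μ ≥ 68.46.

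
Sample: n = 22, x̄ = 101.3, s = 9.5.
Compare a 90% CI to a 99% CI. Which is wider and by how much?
99% CI is wider by 4.50

df = 21
90% CI: t* = 1.721, (97.81, 104.79), width = 2 · t* · s/√n = 6.97
99% CI: t* = 2.831, (95.57, 107.03), width = 2 · t* · s/√n = 11.47

The 99% CI is wider by 11.47 - 6.97 = 4.50.
Higher confidence requires a wider interval.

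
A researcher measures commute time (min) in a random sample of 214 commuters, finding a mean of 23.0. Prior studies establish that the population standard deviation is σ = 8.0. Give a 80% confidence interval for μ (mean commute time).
(22.30, 23.70)

z-interval (σ known):
z* = 1.282 for 80% confidence

Margin of error = z* · σ/√n = 1.282 · 8.0/√214 = 0.70

CI: (23.0 - 0.70, 23.0 + 0.70) = (22.30, 23.70)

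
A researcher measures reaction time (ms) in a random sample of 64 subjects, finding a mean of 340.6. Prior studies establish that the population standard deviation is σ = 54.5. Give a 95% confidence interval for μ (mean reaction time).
(327.25, 353.95)

z-interval (σ known):
z* = 1.960 for 95% confidence

Margin of error = z* · σ/√n = 1.960 · 54.5/√64 = 13.35

CI: (340.6 - 13.35, 340.6 + 13.35) = (327.25, 353.95)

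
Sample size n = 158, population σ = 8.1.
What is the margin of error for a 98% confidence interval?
Margin of error = 1.50

Margin of error = z* · σ/√n
= 2.326 · 8.1/√158
= 2.326 · 8.1/12.5698
= 1.50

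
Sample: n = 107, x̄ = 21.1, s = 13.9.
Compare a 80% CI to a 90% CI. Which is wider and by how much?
90% CI is wider by 0.99

df = 106
80% CI: t* = 1.290, (19.37, 22.83), width = 2 · t* · s/√n = 3.47
90% CI: t* = 1.659, (18.87, 23.33), width = 2 · t* · s/√n = 4.46

The 90% CI is wider by 4.46 - 3.47 = 0.99.
Higher confidence requires a wider interval.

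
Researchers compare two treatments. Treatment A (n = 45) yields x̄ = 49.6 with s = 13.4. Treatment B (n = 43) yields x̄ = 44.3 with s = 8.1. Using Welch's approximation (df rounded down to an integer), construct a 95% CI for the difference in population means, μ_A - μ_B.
(0.62, 9.98)

Difference: x̄₁ - x̄₂ = 5.30
SE = √(s₁²/n₁ + s₂²/n₂) = √(13.4²/45 + 8.1²/43) = 2.3486
df = 72.91 → 72 (Welch–Satterthwaite, rounded down)
t* = 1.993

CI: 5.30 ± 1.993 · 2.3486 = 5.30 ± 4.68 = (0.62, 9.98)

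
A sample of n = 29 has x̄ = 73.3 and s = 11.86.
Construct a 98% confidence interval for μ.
(67.87, 78.73)

t-interval (σ unknown):
df = n - 1 = 28
t* = 2.467 for 98% confidence

Margin of error = t* · s/√n = 2.467 · 11.86/√29 = 5.43

CI: (67.87, 78.73)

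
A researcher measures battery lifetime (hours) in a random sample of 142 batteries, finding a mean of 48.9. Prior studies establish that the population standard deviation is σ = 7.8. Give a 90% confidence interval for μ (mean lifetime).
(47.82, 49.98)

z-interval (σ known):
z* = 1.645 for 90% confidence

Margin of error = z* · σ/√n = 1.645 · 7.8/√142 = 1.08

CI: (48.9 - 1.08, 48.9 + 1.08) = (47.82, 49.98)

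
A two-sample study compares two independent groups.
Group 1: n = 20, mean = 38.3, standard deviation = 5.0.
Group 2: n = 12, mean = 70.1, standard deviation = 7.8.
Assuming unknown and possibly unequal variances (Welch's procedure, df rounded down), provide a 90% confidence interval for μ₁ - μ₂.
(-36.19, -27.41)

Difference: x̄₁ - x̄₂ = -31.80
SE = √(s₁²/n₁ + s₂²/n₂) = √(5.0²/20 + 7.8²/12) = 2.5140
df = 16.51 → 16 (Welch–Satterthwaite, rounded down)
t* = 1.746

CI: -31.80 ± 1.746 · 2.5140 = -31.80 ± 4.39 = (-36.19, -27.41)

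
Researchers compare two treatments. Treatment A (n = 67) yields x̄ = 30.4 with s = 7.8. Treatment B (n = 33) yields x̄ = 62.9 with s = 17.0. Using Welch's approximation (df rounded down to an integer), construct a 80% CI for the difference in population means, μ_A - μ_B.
(-36.55, -28.45)

Difference: x̄₁ - x̄₂ = -32.50
SE = √(s₁²/n₁ + s₂²/n₂) = √(7.8²/67 + 17.0²/33) = 3.1090
df = 38.78 → 38 (Welch–Satterthwaite, rounded down)
t* = 1.304

CI: -32.50 ± 1.304 · 3.1090 = -32.50 ± 4.05 = (-36.55, -28.45)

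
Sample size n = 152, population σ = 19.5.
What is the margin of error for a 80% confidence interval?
Margin of error = 2.03

Margin of error = z* · σ/√n
= 1.282 · 19.5/√152
= 1.282 · 19.5/12.3288
= 2.03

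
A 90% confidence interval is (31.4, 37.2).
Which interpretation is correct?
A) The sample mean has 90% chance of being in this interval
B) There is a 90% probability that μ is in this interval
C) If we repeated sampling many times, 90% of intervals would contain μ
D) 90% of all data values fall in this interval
C

A) Wrong — x̄ is observed and sits in the interval by construction.
B) Wrong — μ is fixed; the randomness lives in the interval, not in μ.
C) Correct — this is the frequentist long-run coverage interpretation.
D) Wrong — a CI is about the parameter μ, not individual data values.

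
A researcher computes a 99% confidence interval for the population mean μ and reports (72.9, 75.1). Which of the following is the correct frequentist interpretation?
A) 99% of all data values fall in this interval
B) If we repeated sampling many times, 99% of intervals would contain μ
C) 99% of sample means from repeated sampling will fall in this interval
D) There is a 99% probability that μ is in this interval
B

A) Wrong — a CI is about the parameter μ, not individual data values.
B) Correct — this is the frequentist long-run coverage interpretation.
C) Wrong — coverage applies to intervals containing μ, not to future x̄ values.
D) Wrong — μ is fixed; the randomness lives in the interval, not in μ.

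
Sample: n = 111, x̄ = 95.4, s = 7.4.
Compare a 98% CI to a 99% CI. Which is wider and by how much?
99% CI is wider by 0.36

df = 110
98% CI: t* = 2.361, (93.74, 97.06), width = 2 · t* · s/√n = 3.32
99% CI: t* = 2.621, (93.56, 97.24), width = 2 · t* · s/√n = 3.68

The 99% CI is wider by 3.68 - 3.32 = 0.36.
Higher confidence requires a wider interval.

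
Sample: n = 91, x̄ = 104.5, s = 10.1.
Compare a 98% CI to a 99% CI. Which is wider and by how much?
99% CI is wider by 0.56

df = 90
98% CI: t* = 2.368, (101.99, 107.01), width = 2 · t* · s/√n = 5.01
99% CI: t* = 2.632, (101.71, 107.29), width = 2 · t* · s/√n = 5.57

The 99% CI is wider by 5.57 - 5.01 = 0.56.
Higher confidence requires a wider interval.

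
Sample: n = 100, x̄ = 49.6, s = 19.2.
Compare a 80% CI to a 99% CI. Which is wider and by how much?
99% CI is wider by 5.13

df = 99
80% CI: t* = 1.290, (47.12, 52.08), width = 2 · t* · s/√n = 4.95
99% CI: t* = 2.626, (44.56, 54.64), width = 2 · t* · s/√n = 10.08

The 99% CI is wider by 10.08 - 4.95 = 5.13.
Higher confidence requires a wider interval.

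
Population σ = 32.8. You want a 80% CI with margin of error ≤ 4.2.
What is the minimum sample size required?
n ≥ 101

For margin E ≤ 4.2:
n ≥ (z* · σ / E)²
n ≥ (1.282 · 32.8 / 4.2)²
n ≥ 100.24

Minimum n = 101 (rounding up)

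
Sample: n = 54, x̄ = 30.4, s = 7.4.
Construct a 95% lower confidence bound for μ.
μ ≥ 28.71

Lower bound (one-sided):
t* = 1.674 (one-sided for 95%)
Lower bound = x̄ - t* · s/√n = 30.4 - 1.674 · 7.4/√54 = 28.71

We are 95% confident that μ ≥ 28.71.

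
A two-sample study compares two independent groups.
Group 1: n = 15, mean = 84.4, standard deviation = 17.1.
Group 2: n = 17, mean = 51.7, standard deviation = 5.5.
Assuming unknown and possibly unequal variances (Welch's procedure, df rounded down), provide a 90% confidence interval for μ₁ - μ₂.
(24.65, 40.75)

Difference: x̄₁ - x̄₂ = 32.70
SE = √(s₁²/n₁ + s₂²/n₂) = √(17.1²/15 + 5.5²/17) = 4.6123
df = 16.55 → 16 (Welch–Satterthwaite, rounded down)
t* = 1.746

CI: 32.70 ± 1.746 · 4.6123 = 32.70 ± 8.05 = (24.65, 40.75)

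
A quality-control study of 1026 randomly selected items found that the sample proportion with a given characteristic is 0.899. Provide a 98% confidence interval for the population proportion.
(0.877, 0.921)

Proportion CI:
SE = √(p̂(1-p̂)/n) = √(0.899 · 0.101 / 1026) = 0.00941

z* = 2.326
Margin = z* · SE = 2.326 · 0.00941 = 0.0219

CI: 0.899 ± 0.0219 = (0.877, 0.921)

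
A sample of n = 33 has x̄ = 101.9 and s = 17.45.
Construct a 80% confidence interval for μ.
(97.92, 105.88)

t-interval (σ unknown):
df = n - 1 = 32
t* = 1.309 for 80% confidence

Margin of error = t* · s/√n = 1.309 · 17.45/√33 = 3.98

CI: (97.92, 105.88)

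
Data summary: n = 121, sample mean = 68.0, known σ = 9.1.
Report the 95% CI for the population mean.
(66.38, 69.62)

z-interval (σ known):
z* = 1.960 for 95% confidence

Margin of error = z* · σ/√n = 1.960 · 9.1/√121 = 1.62

CI: (68.0 - 1.62, 68.0 + 1.62) = (66.38, 69.62)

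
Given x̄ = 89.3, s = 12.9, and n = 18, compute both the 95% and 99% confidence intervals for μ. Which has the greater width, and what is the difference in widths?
99% CI is wider by 4.79

df = 17
95% CI: t* = 2.110, (82.88, 95.72), width = 2 · t* · s/√n = 12.83
99% CI: t* = 2.898, (80.49, 98.11), width = 2 · t* · s/√n = 17.62

The 99% CI is wider by 17.62 - 12.83 = 4.79.
Higher confidence requires a wider interval.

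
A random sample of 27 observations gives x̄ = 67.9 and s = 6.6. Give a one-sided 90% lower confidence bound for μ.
μ ≥ 66.23

Lower bound (one-sided):
t* = 1.315 (one-sided for 90%)
Lower bound = x̄ - t* · s/√n = 67.9 - 1.315 · 6.6/√27 = 66.23

We are 90% confident that μ ≥ 66.23.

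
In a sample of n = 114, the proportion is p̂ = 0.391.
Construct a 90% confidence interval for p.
(0.316, 0.466)

Proportion CI:
SE = √(p̂(1-p̂)/n) = √(0.391 · 0.609 / 114) = 0.04570

z* = 1.645
Margin = z* · SE = 1.645 · 0.04570 = 0.0752

CI: 0.391 ± 0.0752 = (0.316, 0.466)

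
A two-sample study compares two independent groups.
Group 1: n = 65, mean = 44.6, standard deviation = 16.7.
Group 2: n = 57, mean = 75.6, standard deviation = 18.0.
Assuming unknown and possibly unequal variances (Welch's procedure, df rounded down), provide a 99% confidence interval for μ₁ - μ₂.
(-39.27, -22.73)

Difference: x̄₁ - x̄₂ = -31.00
SE = √(s₁²/n₁ + s₂²/n₂) = √(16.7²/65 + 18.0²/57) = 3.1583
df = 115.08 → 115 (Welch–Satterthwaite, rounded down)
t* = 2.619

CI: -31.00 ± 2.619 · 3.1583 = -31.00 ± 8.27 = (-39.27, -22.73)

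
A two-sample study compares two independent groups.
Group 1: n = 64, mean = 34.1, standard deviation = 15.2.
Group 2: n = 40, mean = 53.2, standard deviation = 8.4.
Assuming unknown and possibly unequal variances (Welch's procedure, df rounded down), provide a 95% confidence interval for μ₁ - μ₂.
(-23.70, -14.50)

Difference: x̄₁ - x̄₂ = -19.10
SE = √(s₁²/n₁ + s₂²/n₂) = √(15.2²/64 + 8.4²/40) = 2.3182
df = 100.75 → 100 (Welch–Satterthwaite, rounded down)
t* = 1.984

CI: -19.10 ± 1.984 · 2.3182 = -19.10 ± 4.60 = (-23.70, -14.50)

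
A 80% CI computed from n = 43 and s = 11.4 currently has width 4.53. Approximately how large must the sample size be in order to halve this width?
n ≈ 172

CI width ∝ 1/√n
To reduce width by factor 2, need √n to grow by 2 → need 2² = 4 times as many samples.

Current: n = 43, width = 4.53
New: n = 172, width ≈ 2.24

Width reduced by factor of 4.53/2.24 = 2.02.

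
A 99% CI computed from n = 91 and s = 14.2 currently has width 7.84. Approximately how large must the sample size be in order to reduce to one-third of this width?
n ≈ 819

CI width ∝ 1/√n
To reduce width by factor 3, need √n to grow by 3 → need 3² = 9 times as many samples.

Current: n = 91, width = 7.84
New: n = 819, width ≈ 2.56

Width reduced by factor of 7.84/2.56 = 3.06.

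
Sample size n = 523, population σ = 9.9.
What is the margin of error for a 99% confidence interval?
Margin of error = 1.12

Margin of error = z* · σ/√n
= 2.576 · 9.9/√523
= 2.576 · 9.9/22.8692
= 1.12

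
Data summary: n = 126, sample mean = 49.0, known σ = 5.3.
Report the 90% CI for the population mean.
(48.22, 49.78)

z-interval (σ known):
z* = 1.645 for 90% confidence

Margin of error = z* · σ/√n = 1.645 · 5.3/√126 = 0.78

CI: (49.0 - 0.78, 49.0 + 0.78) = (48.22, 49.78)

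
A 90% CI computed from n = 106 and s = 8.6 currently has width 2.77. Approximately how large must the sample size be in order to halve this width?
n ≈ 424

CI width ∝ 1/√n
To reduce width by factor 2, need √n to grow by 2 → need 2² = 4 times as many samples.

Current: n = 106, width = 2.77
New: n = 424, width ≈ 1.38

Width reduced by factor of 2.77/1.38 = 2.01.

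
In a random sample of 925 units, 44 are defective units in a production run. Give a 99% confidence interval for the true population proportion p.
(0.030, 0.066)

Proportion CI:
p̂ = 44/925 = 0.04757
SE = √(p̂(1-p̂)/n) = √(0.04757 · 0.95243 / 925) = 0.00700

z* = 2.576
Margin = z* · SE = 2.576 · 0.00700 = 0.0180

CI: 0.04757 ± 0.0180 = (0.030, 0.066)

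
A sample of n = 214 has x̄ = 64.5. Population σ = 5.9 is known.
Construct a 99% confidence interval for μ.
(63.46, 65.54)

z-interval (σ known):
z* = 2.576 for 99% confidence

Margin of error = z* · σ/√n = 2.576 · 5.9/√214 = 1.04

CI: (64.5 - 1.04, 64.5 + 1.04) = (63.46, 65.54)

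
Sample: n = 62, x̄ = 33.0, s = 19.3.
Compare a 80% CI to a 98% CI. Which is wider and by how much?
98% CI is wider by 5.36

df = 61
80% CI: t* = 1.296, (29.82, 36.18), width = 2 · t* · s/√n = 6.35
98% CI: t* = 2.389, (27.14, 38.86), width = 2 · t* · s/√n = 11.71

The 98% CI is wider by 11.71 - 6.35 = 5.36.
Higher confidence requires a wider interval.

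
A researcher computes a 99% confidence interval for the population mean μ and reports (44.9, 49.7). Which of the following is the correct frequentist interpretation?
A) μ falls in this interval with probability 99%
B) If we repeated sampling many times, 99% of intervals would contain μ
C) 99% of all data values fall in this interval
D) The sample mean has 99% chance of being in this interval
B

A) Wrong — μ is fixed; the randomness lives in the interval, not in μ.
B) Correct — this is the frequentist long-run coverage interpretation.
C) Wrong — a CI is about the parameter μ, not individual data values.
D) Wrong — x̄ is observed and sits in the interval by construction.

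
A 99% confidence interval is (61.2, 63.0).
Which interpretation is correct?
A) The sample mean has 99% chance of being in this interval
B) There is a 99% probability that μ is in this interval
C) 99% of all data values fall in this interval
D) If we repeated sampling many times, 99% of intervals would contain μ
D

A) Wrong — x̄ is observed and sits in the interval by construction.
B) Wrong — μ is fixed; the randomness lives in the interval, not in μ.
C) Wrong — a CI is about the parameter μ, not individual data values.
D) Correct — this is the frequentist long-run coverage interpretation.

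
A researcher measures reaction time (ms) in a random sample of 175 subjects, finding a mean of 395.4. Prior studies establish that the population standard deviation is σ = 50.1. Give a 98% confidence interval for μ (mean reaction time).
(386.59, 404.21)

z-interval (σ known):
z* = 2.326 for 98% confidence

Margin of error = z* · σ/√n = 2.326 · 50.1/√175 = 8.81

CI: (395.4 - 8.81, 395.4 + 8.81) = (386.59, 404.21)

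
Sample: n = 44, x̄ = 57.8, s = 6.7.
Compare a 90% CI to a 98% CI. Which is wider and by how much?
98% CI is wider by 1.48

df = 43
90% CI: t* = 1.681, (56.10, 59.50), width = 2 · t* · s/√n = 3.40
98% CI: t* = 2.416, (55.36, 60.24), width = 2 · t* · s/√n = 4.88

The 98% CI is wider by 4.88 - 3.40 = 1.48.
Higher confidence requires a wider interval.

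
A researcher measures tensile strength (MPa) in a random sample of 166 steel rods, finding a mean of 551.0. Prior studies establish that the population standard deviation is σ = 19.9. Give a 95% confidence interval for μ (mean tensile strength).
(547.97, 554.03)

z-interval (σ known):
z* = 1.960 for 95% confidence

Margin of error = z* · σ/√n = 1.960 · 19.9/√166 = 3.03

CI: (551.0 - 3.03, 551.0 + 3.03) = (547.97, 554.03)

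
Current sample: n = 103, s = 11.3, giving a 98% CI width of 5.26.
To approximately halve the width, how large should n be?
n ≈ 412

CI width ∝ 1/√n
To reduce width by factor 2, need √n to grow by 2 → need 2² = 4 times as many samples.

Current: n = 103, width = 5.26
New: n = 412, width ≈ 2.60

Width reduced by factor of 5.26/2.60 = 2.02.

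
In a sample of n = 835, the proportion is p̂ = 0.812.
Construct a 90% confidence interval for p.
(0.790, 0.834)

Proportion CI:
SE = √(p̂(1-p̂)/n) = √(0.812 · 0.188 / 835) = 0.01352

z* = 1.645
Margin = z* · SE = 1.645 · 0.01352 = 0.0222

CI: 0.812 ± 0.0222 = (0.790, 0.834)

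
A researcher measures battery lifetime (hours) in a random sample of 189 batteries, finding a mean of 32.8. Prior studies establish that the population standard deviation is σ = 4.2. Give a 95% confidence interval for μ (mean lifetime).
(32.20, 33.40)

z-interval (σ known):
z* = 1.960 for 95% confidence

Margin of error = z* · σ/√n = 1.960 · 4.2/√189 = 0.60

CI: (32.8 - 0.60, 32.8 + 0.60) = (32.20, 33.40)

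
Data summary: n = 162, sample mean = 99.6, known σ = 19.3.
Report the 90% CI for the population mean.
(97.11, 102.09)

z-interval (σ known):
z* = 1.645 for 90% confidence

Margin of error = z* · σ/√n = 1.645 · 19.3/√162 = 2.49

CI: (99.6 - 2.49, 99.6 + 2.49) = (97.11, 102.09)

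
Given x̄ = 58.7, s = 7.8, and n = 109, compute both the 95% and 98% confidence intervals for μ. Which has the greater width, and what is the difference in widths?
98% CI is wider by 0.57

df = 108
95% CI: t* = 1.982, (57.22, 60.18), width = 2 · t* · s/√n = 2.96
98% CI: t* = 2.361, (56.94, 60.46), width = 2 · t* · s/√n = 3.53

The 98% CI is wider by 3.53 - 2.96 = 0.57.
Higher confidence requires a wider interval.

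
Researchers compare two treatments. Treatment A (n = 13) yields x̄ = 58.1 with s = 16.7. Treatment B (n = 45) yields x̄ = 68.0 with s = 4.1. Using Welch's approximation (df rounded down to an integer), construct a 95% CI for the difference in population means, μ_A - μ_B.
(-20.08, 0.28)

Difference: x̄₁ - x̄₂ = -9.90
SE = √(s₁²/n₁ + s₂²/n₂) = √(16.7²/13 + 4.1²/45) = 4.6719
df = 12.42 → 12 (Welch–Satterthwaite, rounded down)
t* = 2.179

CI: -9.90 ± 2.179 · 4.6719 = -9.90 ± 10.18 = (-20.08, 0.28)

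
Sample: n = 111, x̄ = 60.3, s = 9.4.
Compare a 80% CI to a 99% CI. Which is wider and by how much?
99% CI is wider by 2.38

df = 110
80% CI: t* = 1.289, (59.15, 61.45), width = 2 · t* · s/√n = 2.30
99% CI: t* = 2.621, (57.96, 62.64), width = 2 · t* · s/√n = 4.68

The 99% CI is wider by 4.68 - 2.30 = 2.38.
Higher confidence requires a wider interval.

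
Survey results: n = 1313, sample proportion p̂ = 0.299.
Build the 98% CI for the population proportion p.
(0.270, 0.328)

Proportion CI:
SE = √(p̂(1-p̂)/n) = √(0.299 · 0.701 / 1313) = 0.01263

z* = 2.326
Margin = z* · SE = 2.326 · 0.01263 = 0.0294

CI: 0.299 ± 0.0294 = (0.270, 0.328)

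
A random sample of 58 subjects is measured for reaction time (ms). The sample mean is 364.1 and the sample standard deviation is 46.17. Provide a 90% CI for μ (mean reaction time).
(353.96, 374.24)

t-interval (σ unknown):
df = n - 1 = 57
t* = 1.672 for 90% confidence

Margin of error = t* · s/√n = 1.672 · 46.17/√58 = 10.14

CI: (353.96, 374.24)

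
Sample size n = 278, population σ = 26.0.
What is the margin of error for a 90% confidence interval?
Margin of error = 2.57

Margin of error = z* · σ/√n
= 1.645 · 26.0/√278
= 1.645 · 26.0/16.6733
= 2.57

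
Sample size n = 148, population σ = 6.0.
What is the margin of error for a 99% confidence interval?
Margin of error = 1.27

Margin of error = z* · σ/√n
= 2.576 · 6.0/√148
= 2.576 · 6.0/12.1655
= 1.27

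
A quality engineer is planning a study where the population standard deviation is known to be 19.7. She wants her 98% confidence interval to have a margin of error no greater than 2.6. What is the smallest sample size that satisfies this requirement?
n ≥ 311

For margin E ≤ 2.6:
n ≥ (z* · σ / E)²
n ≥ (2.326 · 19.7 / 2.6)²
n ≥ 310.60

Minimum n = 311 (rounding up)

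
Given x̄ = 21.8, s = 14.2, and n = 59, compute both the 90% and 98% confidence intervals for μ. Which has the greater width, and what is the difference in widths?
98% CI is wider by 2.66

df = 58
90% CI: t* = 1.672, (18.71, 24.89), width = 2 · t* · s/√n = 6.18
98% CI: t* = 2.392, (17.38, 26.22), width = 2 · t* · s/√n = 8.84

The 98% CI is wider by 8.84 - 6.18 = 2.66.
Higher confidence requires a wider interval.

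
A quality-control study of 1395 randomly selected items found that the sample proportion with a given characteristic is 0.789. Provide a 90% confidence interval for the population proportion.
(0.771, 0.807)

Proportion CI:
SE = √(p̂(1-p̂)/n) = √(0.789 · 0.211 / 1395) = 0.01092

z* = 1.645
Margin = z* · SE = 1.645 · 0.01092 = 0.0180

CI: 0.789 ± 0.0180 = (0.771, 0.807)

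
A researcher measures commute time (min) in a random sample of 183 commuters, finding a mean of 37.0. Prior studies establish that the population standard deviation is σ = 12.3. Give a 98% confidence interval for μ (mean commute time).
(34.89, 39.11)

z-interval (σ known):
z* = 2.326 for 98% confidence

Margin of error = z* · σ/√n = 2.326 · 12.3/√183 = 2.11

CI: (37.0 - 2.11, 37.0 + 2.11) = (34.89, 39.11)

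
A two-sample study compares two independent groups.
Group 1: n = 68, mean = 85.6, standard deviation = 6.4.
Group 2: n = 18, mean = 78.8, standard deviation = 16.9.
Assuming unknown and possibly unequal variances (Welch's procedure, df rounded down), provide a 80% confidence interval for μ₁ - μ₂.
(1.40, 12.20)

Difference: x̄₁ - x̄₂ = 6.80
SE = √(s₁²/n₁ + s₂²/n₂) = √(6.4²/68 + 16.9²/18) = 4.0583
df = 18.31 → 18 (Welch–Satterthwaite, rounded down)
t* = 1.330

CI: 6.80 ± 1.330 · 4.0583 = 6.80 ± 5.40 = (1.40, 12.20)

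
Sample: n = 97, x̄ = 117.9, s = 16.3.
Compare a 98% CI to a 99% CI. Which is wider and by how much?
99% CI is wider by 0.87

df = 96
98% CI: t* = 2.366, (113.98, 121.82), width = 2 · t* · s/√n = 7.83
99% CI: t* = 2.628, (113.55, 122.25), width = 2 · t* · s/√n = 8.70

The 99% CI is wider by 8.70 - 7.83 = 0.87.
Higher confidence requires a wider interval.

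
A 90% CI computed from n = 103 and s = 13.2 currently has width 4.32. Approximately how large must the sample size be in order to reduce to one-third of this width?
n ≈ 927

CI width ∝ 1/√n
To reduce width by factor 3, need √n to grow by 3 → need 3² = 9 times as many samples.

Current: n = 103, width = 4.32
New: n = 927, width ≈ 1.43

Width reduced by factor of 4.32/1.43 = 3.02.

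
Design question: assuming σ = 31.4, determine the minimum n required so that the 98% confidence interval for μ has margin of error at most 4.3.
n ≥ 289

For margin E ≤ 4.3:
n ≥ (z* · σ / E)²
n ≥ (2.326 · 31.4 / 4.3)²
n ≥ 288.50

Minimum n = 289 (rounding up)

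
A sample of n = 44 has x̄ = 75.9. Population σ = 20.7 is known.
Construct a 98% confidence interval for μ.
(68.64, 83.16)

z-interval (σ known):
z* = 2.326 for 98% confidence

Margin of error = z* · σ/√n = 2.326 · 20.7/√44 = 7.26

CI: (75.9 - 7.26, 75.9 + 7.26) = (68.64, 83.16)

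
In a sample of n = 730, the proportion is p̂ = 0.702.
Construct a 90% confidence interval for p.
(0.674, 0.730)

Proportion CI:
SE = √(p̂(1-p̂)/n) = √(0.702 · 0.298 / 730) = 0.01693

z* = 1.645
Margin = z* · SE = 1.645 · 0.01693 = 0.0278

CI: 0.702 ± 0.0278 = (0.674, 0.730)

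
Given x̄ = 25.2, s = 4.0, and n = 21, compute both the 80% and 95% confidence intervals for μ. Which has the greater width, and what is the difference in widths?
95% CI is wider by 1.33

df = 20
80% CI: t* = 1.325, (24.04, 26.36), width = 2 · t* · s/√n = 2.31
95% CI: t* = 2.086, (23.38, 27.02), width = 2 · t* · s/√n = 3.64

The 95% CI is wider by 3.64 - 2.31 = 1.33.
Higher confidence requires a wider interval.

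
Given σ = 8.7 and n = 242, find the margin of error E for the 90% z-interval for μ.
Margin of error = 0.92

Margin of error = z* · σ/√n
= 1.645 · 8.7/√242
= 1.645 · 8.7/15.5563
= 0.92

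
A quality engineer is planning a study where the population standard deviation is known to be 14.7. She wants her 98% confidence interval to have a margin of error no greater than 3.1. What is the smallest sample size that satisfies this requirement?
n ≥ 122

For margin E ≤ 3.1:
n ≥ (z* · σ / E)²
n ≥ (2.326 · 14.7 / 3.1)²
n ≥ 121.66

Minimum n = 122 (rounding up)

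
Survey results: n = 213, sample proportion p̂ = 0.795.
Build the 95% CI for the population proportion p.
(0.741, 0.849)

Proportion CI:
SE = √(p̂(1-p̂)/n) = √(0.795 · 0.205 / 213) = 0.02766

z* = 1.960
Margin = z* · SE = 1.960 · 0.02766 = 0.0542

CI: 0.795 ± 0.0542 = (0.741, 0.849)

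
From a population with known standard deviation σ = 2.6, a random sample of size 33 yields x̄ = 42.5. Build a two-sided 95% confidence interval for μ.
(41.61, 43.39)

z-interval (σ known):
z* = 1.960 for 95% confidence

Margin of error = z* · σ/√n = 1.960 · 2.6/√33 = 0.89

CI: (42.5 - 0.89, 42.5 + 0.89) = (41.61, 43.39)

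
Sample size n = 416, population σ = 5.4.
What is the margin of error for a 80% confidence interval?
Margin of error = 0.34

Margin of error = z* · σ/√n
= 1.282 · 5.4/√416
= 1.282 · 5.4/20.3961
= 0.34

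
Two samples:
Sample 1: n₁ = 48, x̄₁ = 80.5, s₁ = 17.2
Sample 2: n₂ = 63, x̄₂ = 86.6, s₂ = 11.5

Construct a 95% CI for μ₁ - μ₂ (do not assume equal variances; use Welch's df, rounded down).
(-11.82, -0.38)

Difference: x̄₁ - x̄₂ = -6.10
SE = √(s₁²/n₁ + s₂²/n₂) = √(17.2²/48 + 11.5²/63) = 2.8745
df = 77.64 → 77 (Welch–Satterthwaite, rounded down)
t* = 1.991

CI: -6.10 ± 1.991 · 2.8745 = -6.10 ± 5.72 = (-11.82, -0.38)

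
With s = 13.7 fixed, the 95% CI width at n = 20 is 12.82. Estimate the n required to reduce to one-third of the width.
n ≈ 180

CI width ∝ 1/√n
To reduce width by factor 3, need √n to grow by 3 → need 3² = 9 times as many samples.

Current: n = 20, width = 12.82
New: n = 180, width ≈ 4.03

Width reduced by factor of 12.82/4.03 = 3.18.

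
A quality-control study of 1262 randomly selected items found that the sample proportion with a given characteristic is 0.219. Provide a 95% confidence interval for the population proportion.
(0.196, 0.242)

Proportion CI:
SE = √(p̂(1-p̂)/n) = √(0.219 · 0.781 / 1262) = 0.01164

z* = 1.960
Margin = z* · SE = 1.960 · 0.01164 = 0.0228

CI: 0.219 ± 0.0228 = (0.196, 0.242)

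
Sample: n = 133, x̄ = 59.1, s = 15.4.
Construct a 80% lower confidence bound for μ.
μ ≥ 57.97

Lower bound (one-sided):
t* = 0.844 (one-sided for 80%)
Lower bound = x̄ - t* · s/√n = 59.1 - 0.844 · 15.4/√133 = 57.97

We are 80% confident that μ ≥ 57.97.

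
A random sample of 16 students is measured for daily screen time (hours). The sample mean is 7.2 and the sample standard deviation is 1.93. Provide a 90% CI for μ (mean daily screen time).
(6.35, 8.05)

t-interval (σ unknown):
df = n - 1 = 15
t* = 1.753 for 90% confidence

Margin of error = t* · s/√n = 1.753 · 1.93/√16 = 0.85

CI: (6.35, 8.05)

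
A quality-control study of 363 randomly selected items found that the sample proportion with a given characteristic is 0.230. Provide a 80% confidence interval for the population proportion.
(0.202, 0.258)

Proportion CI:
SE = √(p̂(1-p̂)/n) = √(0.230 · 0.770 / 363) = 0.02209

z* = 1.282
Margin = z* · SE = 1.282 · 0.02209 = 0.0283

CI: 0.230 ± 0.0283 = (0.202, 0.258)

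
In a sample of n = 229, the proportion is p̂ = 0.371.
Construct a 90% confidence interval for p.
(0.318, 0.424)

Proportion CI:
SE = √(p̂(1-p̂)/n) = √(0.371 · 0.629 / 229) = 0.03192

z* = 1.645
Margin = z* · SE = 1.645 · 0.03192 = 0.0525

CI: 0.371 ± 0.0525 = (0.318, 0.424)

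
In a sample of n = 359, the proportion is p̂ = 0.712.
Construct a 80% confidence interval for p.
(0.681, 0.743)

Proportion CI:
SE = √(p̂(1-p̂)/n) = √(0.712 · 0.288 / 359) = 0.02390

z* = 1.282
Margin = z* · SE = 1.282 · 0.02390 = 0.0306

CI: 0.712 ± 0.0306 = (0.681, 0.743)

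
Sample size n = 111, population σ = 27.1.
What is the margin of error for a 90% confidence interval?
Margin of error = 4.23

Margin of error = z* · σ/√n
= 1.645 · 27.1/√111
= 1.645 · 27.1/10.5357
= 4.23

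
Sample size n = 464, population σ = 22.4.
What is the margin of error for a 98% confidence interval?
Margin of error = 2.42

Margin of error = z* · σ/√n
= 2.326 · 22.4/√464
= 2.326 · 22.4/21.5407
= 2.42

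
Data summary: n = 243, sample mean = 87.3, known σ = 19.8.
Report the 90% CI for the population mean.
(85.21, 89.39)

z-interval (σ known):
z* = 1.645 for 90% confidence

Margin of error = z* · σ/√n = 1.645 · 19.8/√243 = 2.09

CI: (87.3 - 2.09, 87.3 + 2.09) = (85.21, 89.39)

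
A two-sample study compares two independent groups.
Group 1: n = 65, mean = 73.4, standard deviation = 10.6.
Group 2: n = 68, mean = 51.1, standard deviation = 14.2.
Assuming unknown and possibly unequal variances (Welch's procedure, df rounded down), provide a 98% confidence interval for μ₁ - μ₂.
(17.19, 27.41)

Difference: x̄₁ - x̄₂ = 22.30
SE = √(s₁²/n₁ + s₂²/n₂) = √(10.6²/65 + 14.2²/68) = 2.1665
df = 123.83 → 123 (Welch–Satterthwaite, rounded down)
t* = 2.357

CI: 22.30 ± 2.357 · 2.1665 = 22.30 ± 5.11 = (17.19, 27.41)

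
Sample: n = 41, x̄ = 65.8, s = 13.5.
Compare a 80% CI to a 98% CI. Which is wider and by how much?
98% CI is wider by 4.73

df = 40
80% CI: t* = 1.303, (63.05, 68.55), width = 2 · t* · s/√n = 5.49
98% CI: t* = 2.423, (60.69, 70.91), width = 2 · t* · s/√n = 10.22

The 98% CI is wider by 10.22 - 5.49 = 4.73.
Higher confidence requires a wider interval.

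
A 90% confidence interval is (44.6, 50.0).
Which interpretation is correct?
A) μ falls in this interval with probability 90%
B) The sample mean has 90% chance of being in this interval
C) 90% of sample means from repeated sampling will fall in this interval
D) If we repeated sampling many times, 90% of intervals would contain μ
D

A) Wrong — μ is fixed; the randomness lives in the interval, not in μ.
B) Wrong — x̄ is observed and sits in the interval by construction.
C) Wrong — coverage applies to intervals containing μ, not to future x̄ values.
D) Correct — this is the frequentist long-run coverage interpretation.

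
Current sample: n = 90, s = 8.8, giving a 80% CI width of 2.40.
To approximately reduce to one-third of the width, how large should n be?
n ≈ 810

CI width ∝ 1/√n
To reduce width by factor 3, need √n to grow by 3 → need 3² = 9 times as many samples.

Current: n = 90, width = 2.40
New: n = 810, width ≈ 0.79

Width reduced by factor of 2.40/0.79 = 3.04.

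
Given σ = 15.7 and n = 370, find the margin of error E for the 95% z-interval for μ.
Margin of error = 1.60

Margin of error = z* · σ/√n
= 1.960 · 15.7/√370
= 1.960 · 15.7/19.2354
= 1.60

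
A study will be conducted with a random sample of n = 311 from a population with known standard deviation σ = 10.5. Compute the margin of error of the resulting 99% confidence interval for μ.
Margin of error = 1.53

Margin of error = z* · σ/√n
= 2.576 · 10.5/√311
= 2.576 · 10.5/17.6352
= 1.53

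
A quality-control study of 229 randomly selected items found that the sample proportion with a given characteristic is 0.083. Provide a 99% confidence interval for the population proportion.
(0.036, 0.130)

Proportion CI:
SE = √(p̂(1-p̂)/n) = √(0.083 · 0.917 / 229) = 0.01823

z* = 2.576
Margin = z* · SE = 2.576 · 0.01823 = 0.0470

CI: 0.083 ± 0.0470 = (0.036, 0.130)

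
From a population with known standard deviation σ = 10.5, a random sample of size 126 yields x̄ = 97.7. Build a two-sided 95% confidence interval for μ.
(95.87, 99.53)

z-interval (σ known):
z* = 1.960 for 95% confidence

Margin of error = z* · σ/√n = 1.960 · 10.5/√126 = 1.83

CI: (97.7 - 1.83, 97.7 + 1.83) = (95.87, 99.53)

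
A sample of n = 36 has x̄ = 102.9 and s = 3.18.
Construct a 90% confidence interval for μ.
(102.00, 103.80)

t-interval (σ unknown):
df = n - 1 = 35
t* = 1.690 for 90% confidence

Margin of error = t* · s/√n = 1.690 · 3.18/√36 = 0.90

CI: (102.00, 103.80)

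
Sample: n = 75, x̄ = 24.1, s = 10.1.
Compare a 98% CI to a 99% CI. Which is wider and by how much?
99% CI is wider by 0.62

df = 74
98% CI: t* = 2.378, (21.33, 26.87), width = 2 · t* · s/√n = 5.55
99% CI: t* = 2.644, (21.02, 27.18), width = 2 · t* · s/√n = 6.17

The 99% CI is wider by 6.17 - 5.55 = 0.62.
Higher confidence requires a wider interval.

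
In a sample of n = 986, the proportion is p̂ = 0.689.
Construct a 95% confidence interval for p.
(0.660, 0.718)

Proportion CI:
SE = √(p̂(1-p̂)/n) = √(0.689 · 0.311 / 986) = 0.01474

z* = 1.960
Margin = z* · SE = 1.960 · 0.01474 = 0.0289

CI: 0.689 ± 0.0289 = (0.660, 0.718)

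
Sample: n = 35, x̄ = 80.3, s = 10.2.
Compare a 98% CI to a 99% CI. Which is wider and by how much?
99% CI is wider by 0.99

df = 34
98% CI: t* = 2.441, (76.09, 84.51), width = 2 · t* · s/√n = 8.42
99% CI: t* = 2.728, (75.60, 85.00), width = 2 · t* · s/√n = 9.41

The 99% CI is wider by 9.41 - 8.42 = 0.99.
Higher confidence requires a wider interval.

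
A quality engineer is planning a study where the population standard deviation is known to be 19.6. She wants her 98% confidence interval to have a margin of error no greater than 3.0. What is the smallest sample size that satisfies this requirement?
n ≥ 231

For margin E ≤ 3.0:
n ≥ (z* · σ / E)²
n ≥ (2.326 · 19.6 / 3.0)²
n ≥ 230.93

Minimum n = 231 (rounding up)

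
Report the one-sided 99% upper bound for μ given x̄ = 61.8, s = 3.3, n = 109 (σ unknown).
μ ≤ 62.55

Upper bound (one-sided):
t* = 2.361 (one-sided for 99%)
Upper bound = x̄ + t* · s/√n = 61.8 + 2.361 · 3.3/√109 = 62.55

We are 99% confident that μ ≤ 62.55.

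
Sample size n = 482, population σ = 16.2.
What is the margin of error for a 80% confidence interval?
Margin of error = 0.95

Margin of error = z* · σ/√n
= 1.282 · 16.2/√482
= 1.282 · 16.2/21.9545
= 0.95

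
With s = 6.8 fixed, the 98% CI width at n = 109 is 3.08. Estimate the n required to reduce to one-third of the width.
n ≈ 981

CI width ∝ 1/√n
To reduce width by factor 3, need √n to grow by 3 → need 3² = 9 times as many samples.

Current: n = 109, width = 3.08
New: n = 981, width ≈ 1.01

Width reduced by factor of 3.08/1.01 = 3.05.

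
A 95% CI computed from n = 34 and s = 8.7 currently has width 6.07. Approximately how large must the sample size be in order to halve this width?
n ≈ 136

CI width ∝ 1/√n
To reduce width by factor 2, need √n to grow by 2 → need 2² = 4 times as many samples.

Current: n = 34, width = 6.07
New: n = 136, width ≈ 2.95

Width reduced by factor of 6.07/2.95 = 2.06.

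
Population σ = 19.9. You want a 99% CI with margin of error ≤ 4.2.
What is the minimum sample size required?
n ≥ 149

For margin E ≤ 4.2:
n ≥ (z* · σ / E)²
n ≥ (2.576 · 19.9 / 4.2)²
n ≥ 148.97

Minimum n = 149 (rounding up)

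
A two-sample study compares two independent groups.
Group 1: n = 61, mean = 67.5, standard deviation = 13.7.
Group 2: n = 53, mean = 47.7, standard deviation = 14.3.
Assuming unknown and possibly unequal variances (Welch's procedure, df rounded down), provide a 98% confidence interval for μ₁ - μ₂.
(13.58, 26.02)

Difference: x̄₁ - x̄₂ = 19.80
SE = √(s₁²/n₁ + s₂²/n₂) = √(13.7²/61 + 14.3²/53) = 2.6335
df = 108.31 → 108 (Welch–Satterthwaite, rounded down)
t* = 2.361

CI: 19.80 ± 2.361 · 2.6335 = 19.80 ± 6.22 = (13.58, 26.02)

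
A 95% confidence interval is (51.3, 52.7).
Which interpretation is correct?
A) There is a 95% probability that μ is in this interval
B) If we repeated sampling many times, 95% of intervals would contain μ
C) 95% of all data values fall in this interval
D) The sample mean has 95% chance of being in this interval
B

A) Wrong — μ is fixed; the randomness lives in the interval, not in μ.
B) Correct — this is the frequentist long-run coverage interpretation.
C) Wrong — a CI is about the parameter μ, not individual data values.
D) Wrong — x̄ is observed and sits in the interval by construction.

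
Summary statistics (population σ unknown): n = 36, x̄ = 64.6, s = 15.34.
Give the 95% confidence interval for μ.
(59.41, 69.79)

t-interval (σ unknown):
df = n - 1 = 35
t* = 2.030 for 95% confidence

Margin of error = t* · s/√n = 2.030 · 15.34/√36 = 5.19

CI: (59.41, 69.79)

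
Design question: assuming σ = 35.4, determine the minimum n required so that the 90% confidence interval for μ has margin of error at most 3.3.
n ≥ 312

For margin E ≤ 3.3:
n ≥ (z* · σ / E)²
n ≥ (1.645 · 35.4 / 3.3)²
n ≥ 311.39

Minimum n = 312 (rounding up)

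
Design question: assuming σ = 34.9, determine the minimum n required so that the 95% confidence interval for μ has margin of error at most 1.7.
n ≥ 1620

For margin E ≤ 1.7:
n ≥ (z* · σ / E)²
n ≥ (1.960 · 34.9 / 1.7)²
n ≥ 1619.07

Minimum n = 1620 (rounding up)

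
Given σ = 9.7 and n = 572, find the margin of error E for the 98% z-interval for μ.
Margin of error = 0.94

Margin of error = z* · σ/√n
= 2.326 · 9.7/√572
= 2.326 · 9.7/23.9165
= 0.94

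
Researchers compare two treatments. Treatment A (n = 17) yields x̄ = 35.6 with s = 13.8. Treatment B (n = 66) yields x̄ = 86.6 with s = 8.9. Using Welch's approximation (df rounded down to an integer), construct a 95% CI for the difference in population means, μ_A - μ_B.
(-58.37, -43.63)

Difference: x̄₁ - x̄₂ = -51.00
SE = √(s₁²/n₁ + s₂²/n₂) = √(13.8²/17 + 8.9²/66) = 3.5217
df = 19.56 → 19 (Welch–Satterthwaite, rounded down)
t* = 2.093

CI: -51.00 ± 2.093 · 3.5217 = -51.00 ± 7.37 = (-58.37, -43.63)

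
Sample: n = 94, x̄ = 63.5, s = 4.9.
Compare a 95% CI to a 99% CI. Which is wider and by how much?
99% CI is wider by 0.65

df = 93
95% CI: t* = 1.986, (62.50, 64.50), width = 2 · t* · s/√n = 2.01
99% CI: t* = 2.630, (62.17, 64.83), width = 2 · t* · s/√n = 2.66

The 99% CI is wider by 2.66 - 2.01 = 0.65.
Higher confidence requires a wider interval.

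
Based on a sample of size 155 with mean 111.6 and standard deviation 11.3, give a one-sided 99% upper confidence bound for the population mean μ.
μ ≤ 113.73

Upper bound (one-sided):
t* = 2.351 (one-sided for 99%)
Upper bound = x̄ + t* · s/√n = 111.6 + 2.351 · 11.3/√155 = 113.73

We are 99% confident that μ ≤ 113.73.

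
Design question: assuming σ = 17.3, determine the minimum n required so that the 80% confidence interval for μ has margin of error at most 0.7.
n ≥ 1004

For margin E ≤ 0.7:
n ≥ (z* · σ / E)²
n ≥ (1.282 · 17.3 / 0.7)²
n ≥ 1003.86

Minimum n = 1004 (rounding up)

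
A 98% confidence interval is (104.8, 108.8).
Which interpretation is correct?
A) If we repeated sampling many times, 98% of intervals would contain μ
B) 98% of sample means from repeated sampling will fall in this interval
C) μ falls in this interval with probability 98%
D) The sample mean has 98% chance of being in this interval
A

A) Correct — this is the frequentist long-run coverage interpretation.
B) Wrong — coverage applies to intervals containing μ, not to future x̄ values.
C) Wrong — μ is fixed; the randomness lives in the interval, not in μ.
D) Wrong — x̄ is observed and sits in the interval by construction.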